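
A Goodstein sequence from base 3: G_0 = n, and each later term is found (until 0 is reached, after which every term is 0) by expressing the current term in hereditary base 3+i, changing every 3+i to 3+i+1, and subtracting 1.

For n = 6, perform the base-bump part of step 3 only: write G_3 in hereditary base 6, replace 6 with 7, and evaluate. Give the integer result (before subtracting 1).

[0] 6 ≡ 2·3 (base 3). Lift 4: 8. −1: 7.
[1] 7 ≡ 4 + 3 (base 4). Lift 5: 8. −1: 7.
[2] 7 ≡ 5 + 2 (base 5). Lift 6: 8. −1: 7.
[3] 7 ≡ 6 + 1 (base 6). Lift 7: 8. −1: 7.

8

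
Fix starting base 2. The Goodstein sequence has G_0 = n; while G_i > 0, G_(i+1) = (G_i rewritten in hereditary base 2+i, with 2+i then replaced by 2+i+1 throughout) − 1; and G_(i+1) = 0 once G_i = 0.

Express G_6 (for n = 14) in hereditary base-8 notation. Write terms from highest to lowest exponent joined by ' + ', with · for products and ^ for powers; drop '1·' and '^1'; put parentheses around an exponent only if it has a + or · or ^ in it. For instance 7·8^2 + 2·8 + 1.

8^(8 + 1) + 5·8^5 + 5·8^4 + 5·8^3 + 5·8^2 + 5·8 + 3

(0) 14|_2 = 2^(2 + 1) + 2^2 + 2 ↦ 3^(3 + 1) + 3^3 + 3|_3 = 111 ⇒ 110
(1) 110|_3 = 3^(3 + 1) + 3^3 + 2 ↦ 4^(4 + 1) + 4^4 + 2|_4 = 1282 ⇒ 1281
(2) 1281|_4 = 4^(4 + 1) + 4^4 + 1 ↦ 5^(5 + 1) + 5^5 + 1|_5 = 18751 ⇒ 18750
(3) 18750|_5 = 5^(5 + 1) + 5^5 ↦ 6^(6 + 1) + 6^6|_6 = 326592 ⇒ 326591
(4) 326591|_6 = 6^(6 + 1) + 5·6^5 + 5·6^4 + 5·6^3 + 5·6^2 + 5·6 + 5 ↦ 7^(7 + 1) + 5·7^5 + 5·7^4 + 5·7^3 + 5·7^2 + 5·7 + 5|_7 = 5862841 ⇒ 5862840
(5) 5862840|_7 = 7^(7 + 1) + 5·7^5 + 5·7^4 + 5·7^3 + 5·7^2 + 5·7 + 4 ↦ 8^(8 + 1) + 5·8^5 + 5·8^4 + 5·8^3 + 5·8^2 + 5·8 + 4|_8 = 134404972 ⇒ 134404971
(6) 134404971|_8 = 8^(8 + 1) + 5·8^5 + 5·8^4 + 5·8^3 + 5·8^2 + 5·8 + 3 ↦ 9^(9 + 1) + 5·9^5 + 5·9^4 + 5·9^3 + 5·9^2 + 5·9 + 3|_9 = 3487116549 ⇒ 3487116548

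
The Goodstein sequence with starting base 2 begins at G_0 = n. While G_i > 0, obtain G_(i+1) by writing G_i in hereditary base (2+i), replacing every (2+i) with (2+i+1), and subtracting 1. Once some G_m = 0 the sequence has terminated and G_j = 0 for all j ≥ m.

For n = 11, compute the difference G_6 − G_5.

128452926

[0] 11 ≡ 2^(2 + 1) + 2 + 1 (base 2). Lift 3: 85. −1: 84.
[1] 84 ≡ 3^(3 + 1) + 3 (base 3). Lift 4: 1028. −1: 1027.
[2] 1027 ≡ 4^(4 + 1) + 3 (base 4). Lift 5: 15628. −1: 15627.
[3] 15627 ≡ 5^(5 + 1) + 2 (base 5). Lift 6: 279938. −1: 279937.
[4] 279937 ≡ 6^(6 + 1) + 1 (base 6). Lift 7: 5764802. −1: 5764801.
[5] 5764801 ≡ 7^(7 + 1) (base 7). Lift 8: 134217728. −1: 134217727.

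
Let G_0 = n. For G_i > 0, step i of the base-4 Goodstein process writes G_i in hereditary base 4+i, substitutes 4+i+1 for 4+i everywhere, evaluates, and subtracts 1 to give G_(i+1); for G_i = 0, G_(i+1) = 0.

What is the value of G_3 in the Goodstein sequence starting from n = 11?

G_0 = 11. HB_4(11) = 2·4 + 3. Bump = 13. G_1 = 12.
G_1 = 12. HB_5(12) = 2·5 + 2. Bump = 14. G_2 = 13.
G_2 = 13. HB_6(13) = 2·6 + 1. Bump = 15. G_3 = 14.
G_3 = 14. HB_7(14) = 2·7. Bump = 16. G_4 = 15.

14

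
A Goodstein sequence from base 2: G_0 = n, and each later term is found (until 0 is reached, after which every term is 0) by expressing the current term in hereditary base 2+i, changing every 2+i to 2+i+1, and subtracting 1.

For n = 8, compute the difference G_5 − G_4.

1553800

i=0: 8 = 2^(2 + 1) (b=2); 2→3: 3^(3 + 1) = 81; 81−1 = 80
i=1: 80 = 2·3^3 + 2·3^2 + 2·3 + 2 (b=3); 3→4: 2·4^4 + 2·4^2 + 2·4 + 2 = 554; 554−1 = 553
i=2: 553 = 2·4^4 + 2·4^2 + 2·4 + 1 (b=4); 4→5: 2·5^5 + 2·5^2 + 2·5 + 1 = 6311; 6311−1 = 6310
i=3: 6310 = 2·5^5 + 2·5^2 + 2·5 (b=5); 5→6: 2·6^6 + 2·6^2 + 2·6 = 93396; 93396−1 = 93395
i=4: 93395 = 2·6^6 + 2·6^2 + 6 + 5 (b=6); 6→7: 2·7^7 + 2·7^2 + 7 + 5 = 1647196; 1647196−1 = 1647195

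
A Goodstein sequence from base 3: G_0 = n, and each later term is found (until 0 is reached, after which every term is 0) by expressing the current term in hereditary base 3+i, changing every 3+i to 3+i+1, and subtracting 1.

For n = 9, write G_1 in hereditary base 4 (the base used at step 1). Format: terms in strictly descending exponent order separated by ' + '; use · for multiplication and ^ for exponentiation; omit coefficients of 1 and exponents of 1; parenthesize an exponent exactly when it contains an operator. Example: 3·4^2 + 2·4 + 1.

step 0: 9 = 3^2; sub 4 for 3: 4^2; = 16; G_1 = 16−1 = 15
step 1: 15 = 3·4 + 3; sub 5 for 4: 3·5 + 3; = 18; G_2 = 18−1 = 17

3·4 + 3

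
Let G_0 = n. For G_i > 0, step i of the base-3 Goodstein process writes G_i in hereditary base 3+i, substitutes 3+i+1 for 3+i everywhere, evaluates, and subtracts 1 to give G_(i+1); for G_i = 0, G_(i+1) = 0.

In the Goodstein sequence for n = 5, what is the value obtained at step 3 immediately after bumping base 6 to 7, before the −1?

5

5 —HB3→ 3 + 2 —bump→ 4 + 2 = 6 —(−1)→ 5
5 —HB4→ 4 + 1 —bump→ 5 + 1 = 6 —(−1)→ 5
5 —HB5→ 5 —bump→ 6 = 6 —(−1)→ 5
5 —HB6→ 5 —bump→ 5 = 5 —(−1)→ 4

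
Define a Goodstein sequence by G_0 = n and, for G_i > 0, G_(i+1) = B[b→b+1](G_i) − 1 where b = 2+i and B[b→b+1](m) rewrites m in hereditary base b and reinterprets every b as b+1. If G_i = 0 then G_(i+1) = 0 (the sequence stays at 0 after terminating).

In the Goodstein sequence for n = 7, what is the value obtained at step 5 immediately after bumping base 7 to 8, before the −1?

16777216

G_0 = 7. HB_2(7) = 2^2 + 2 + 1. Bump = 31. G_1 = 30.
G_1 = 30. HB_3(30) = 3^3 + 3. Bump = 260. G_2 = 259.
G_2 = 259. HB_4(259) = 4^4 + 3. Bump = 3128. G_3 = 3127.
G_3 = 3127. HB_5(3127) = 5^5 + 2. Bump = 46658. G_4 = 46657.
G_4 = 46657. HB_6(46657) = 6^6 + 1. Bump = 823544. G_5 = 823543.
G_5 = 823543. HB_7(823543) = 7^7. Bump = 16777216. G_6 = 16777215.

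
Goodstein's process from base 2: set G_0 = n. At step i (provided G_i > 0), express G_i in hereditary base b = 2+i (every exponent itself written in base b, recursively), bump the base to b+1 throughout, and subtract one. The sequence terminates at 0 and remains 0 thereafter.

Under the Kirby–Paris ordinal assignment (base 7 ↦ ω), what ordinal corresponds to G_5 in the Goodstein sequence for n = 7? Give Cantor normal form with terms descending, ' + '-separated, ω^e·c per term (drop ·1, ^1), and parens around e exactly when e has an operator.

i=0: 7 = 2^2 + 2 + 1 (b=2); 2→3: 3^3 + 3 + 1 = 31; 31−1 = 30
i=1: 30 = 3^3 + 3 (b=3); 3→4: 4^4 + 4 = 260; 260−1 = 259
i=2: 259 = 4^4 + 3 (b=4); 4→5: 5^5 + 3 = 3128; 3128−1 = 3127
i=3: 3127 = 5^5 + 2 (b=5); 5→6: 6^6 + 2 = 46658; 46658−1 = 46657
i=4: 46657 = 6^6 + 1 (b=6); 6→7: 7^7 + 1 = 823544; 823544−1 = 823543
i=5: 823543 = 7^7 (b=7); 7→8: 8^8 = 16777216; 16777216−1 = 16777215

ω^ω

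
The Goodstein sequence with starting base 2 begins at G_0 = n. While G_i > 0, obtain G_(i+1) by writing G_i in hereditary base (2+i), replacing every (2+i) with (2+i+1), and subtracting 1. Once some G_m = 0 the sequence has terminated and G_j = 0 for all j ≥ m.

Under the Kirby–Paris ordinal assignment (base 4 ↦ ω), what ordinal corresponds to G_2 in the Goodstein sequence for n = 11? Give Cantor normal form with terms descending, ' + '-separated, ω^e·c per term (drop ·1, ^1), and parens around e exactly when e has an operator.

ω^(ω + 1) + 3

G_0 = 11. HB_2(11) = 2^(2 + 1) + 2 + 1. Bump = 85. G_1 = 84.
G_1 = 84. HB_3(84) = 3^(3 + 1) + 3. Bump = 1028. G_2 = 1027.
G_2 = 1027. HB_4(1027) = 4^(4 + 1) + 3. Bump = 15628. G_3 = 15627.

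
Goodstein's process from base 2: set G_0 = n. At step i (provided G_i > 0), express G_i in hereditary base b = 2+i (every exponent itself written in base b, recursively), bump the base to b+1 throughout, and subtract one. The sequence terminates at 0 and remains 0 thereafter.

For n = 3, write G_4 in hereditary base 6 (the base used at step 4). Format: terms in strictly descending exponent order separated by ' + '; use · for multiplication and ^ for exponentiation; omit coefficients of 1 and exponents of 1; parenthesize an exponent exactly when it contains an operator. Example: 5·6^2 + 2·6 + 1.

1

base 2: 3 = 2 + 1; at 3: 3 + 1 = 4; next = 3
base 3: 3 = 3; at 4: 4 = 4; next = 3
base 4: 3 = 3; at 5: 3 = 3; next = 2
base 5: 2 = 2; at 6: 2 = 2; next = 1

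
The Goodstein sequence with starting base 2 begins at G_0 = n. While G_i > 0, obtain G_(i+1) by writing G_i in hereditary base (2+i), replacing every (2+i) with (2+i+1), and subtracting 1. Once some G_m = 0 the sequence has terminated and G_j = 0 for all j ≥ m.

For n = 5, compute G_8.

step 0: 5 = 2^2 + 1; sub 3 for 2: 3^3 + 1; = 28; G_1 = 28−1 = 27
step 1: 27 = 3^3; sub 4 for 3: 4^4; = 256; G_2 = 256−1 = 255
step 2: 255 = 3·4^3 + 3·4^2 + 3·4 + 3; sub 5 for 4: 3·5^3 + 3·5^2 + 3·5 + 3; = 468; G_3 = 468−1 = 467
step 3: 467 = 3·5^3 + 3·5^2 + 3·5 + 2; sub 6 for 5: 3·6^3 + 3·6^2 + 3·6 + 2; = 776; G_4 = 776−1 = 775
step 4: 775 = 3·6^3 + 3·6^2 + 3·6 + 1; sub 7 for 6: 3·7^3 + 3·7^2 + 3·7 + 1; = 1198; G_5 = 1198−1 = 1197
step 5: 1197 = 3·7^3 + 3·7^2 + 3·7; sub 8 for 7: 3·8^3 + 3·8^2 + 3·8; = 1752; G_6 = 1752−1 = 1751
step 6: 1751 = 3·8^3 + 3·8^2 + 2·8 + 7; sub 9 for 8: 3·9^3 + 3·9^2 + 2·9 + 7; = 2455; G_7 = 2455−1 = 2454
step 7: 2454 = 3·9^3 + 3·9^2 + 2·9 + 6; sub 10 for 9: 3·10^3 + 3·10^2 + 2·10 + 6; = 3326; G_8 = 3326−1 = 3325

3325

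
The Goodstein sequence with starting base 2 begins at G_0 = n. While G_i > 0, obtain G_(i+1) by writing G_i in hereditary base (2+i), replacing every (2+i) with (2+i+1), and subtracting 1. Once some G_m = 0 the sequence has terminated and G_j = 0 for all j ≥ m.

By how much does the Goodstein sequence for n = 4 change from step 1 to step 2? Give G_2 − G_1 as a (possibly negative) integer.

15

4 —HB2→ 2^2 —bump→ 3^3 = 27 —(−1)→ 26
26 —HB3→ 2·3^2 + 2·3 + 2 —bump→ 2·4^2 + 2·4 + 2 = 42 —(−1)→ 41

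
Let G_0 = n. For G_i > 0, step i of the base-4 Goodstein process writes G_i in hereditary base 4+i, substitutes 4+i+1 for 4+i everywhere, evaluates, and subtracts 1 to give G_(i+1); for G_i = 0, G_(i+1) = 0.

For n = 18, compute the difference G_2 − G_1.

10

18 —HB4→ 4^2 + 2 —bump→ 5^2 + 2 = 27 —(−1)→ 26
26 —HB5→ 5^2 + 1 —bump→ 6^2 + 1 = 37 —(−1)→ 36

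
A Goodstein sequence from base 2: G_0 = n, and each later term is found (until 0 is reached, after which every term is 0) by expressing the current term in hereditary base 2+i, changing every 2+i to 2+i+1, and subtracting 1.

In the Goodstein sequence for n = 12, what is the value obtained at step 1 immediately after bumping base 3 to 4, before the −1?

1066

i=0: 12 = 2^(2 + 1) + 2^2 (b=2); 2→3: 3^(3 + 1) + 3^3 = 108; 108−1 = 107
i=1: 107 = 3^(3 + 1) + 2·3^2 + 2·3 + 2 (b=3); 3→4: 4^(4 + 1) + 2·4^2 + 2·4 + 2 = 1066; 1066−1 = 1065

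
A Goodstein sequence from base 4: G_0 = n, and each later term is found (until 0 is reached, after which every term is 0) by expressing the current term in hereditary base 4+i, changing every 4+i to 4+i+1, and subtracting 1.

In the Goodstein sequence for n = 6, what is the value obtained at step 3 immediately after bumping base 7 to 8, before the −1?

6

(0) 6|_4 = 4 + 2 ↦ 5 + 2|_5 = 7 ⇒ 6
(1) 6|_5 = 5 + 1 ↦ 6 + 1|_6 = 7 ⇒ 6
(2) 6|_6 = 6 ↦ 7|_7 = 7 ⇒ 6
(3) 6|_7 = 6 ↦ 6|_8 = 6 ⇒ 5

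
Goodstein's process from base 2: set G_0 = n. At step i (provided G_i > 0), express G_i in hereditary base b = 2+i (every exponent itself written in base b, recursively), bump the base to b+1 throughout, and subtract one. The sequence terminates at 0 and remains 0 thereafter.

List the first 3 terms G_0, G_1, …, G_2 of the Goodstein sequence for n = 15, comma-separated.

15, 111, 1283

i=0: 15 = 2^(2 + 1) + 2^2 + 2 + 1 (b=2); 2→3: 3^(3 + 1) + 3^3 + 3 + 1 = 112; 112−1 = 111
i=1: 111 = 3^(3 + 1) + 3^3 + 3 (b=3); 3→4: 4^(4 + 1) + 4^4 + 4 = 1284; 1284−1 = 1283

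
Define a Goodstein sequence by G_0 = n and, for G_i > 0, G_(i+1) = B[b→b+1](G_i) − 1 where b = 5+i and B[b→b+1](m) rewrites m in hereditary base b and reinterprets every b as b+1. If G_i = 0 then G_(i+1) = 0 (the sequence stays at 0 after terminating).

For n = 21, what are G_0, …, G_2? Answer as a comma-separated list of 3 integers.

21 —HB5→ 4·5 + 1 —bump→ 4·6 + 1 = 25 —(−1)→ 24
24 —HB6→ 4·6 —bump→ 4·7 = 28 —(−1)→ 27

21, 24, 27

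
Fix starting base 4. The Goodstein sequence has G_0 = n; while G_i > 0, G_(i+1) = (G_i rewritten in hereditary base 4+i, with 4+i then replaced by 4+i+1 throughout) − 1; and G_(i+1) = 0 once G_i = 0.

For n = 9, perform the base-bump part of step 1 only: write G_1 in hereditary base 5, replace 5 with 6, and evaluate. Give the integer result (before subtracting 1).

12

G_0=9  [base 4] 2·4 + 1  →[4↦5]→  2·5 + 1 = 11  −1 ⇒ G_1=10
G_1=10  [base 5] 2·5  →[5↦6]→  2·6 = 12  −1 ⇒ G_2=11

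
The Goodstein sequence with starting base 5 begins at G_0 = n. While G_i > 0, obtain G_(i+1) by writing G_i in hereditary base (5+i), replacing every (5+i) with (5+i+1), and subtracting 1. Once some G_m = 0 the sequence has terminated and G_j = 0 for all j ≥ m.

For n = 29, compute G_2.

[0] 29 ≡ 5^2 + 4 (base 5). Lift 6: 40. −1: 39.
[1] 39 ≡ 6^2 + 3 (base 6). Lift 7: 52. −1: 51.
[2] 51 ≡ 7^2 + 2 (base 7). Lift 8: 66. −1: 65.

51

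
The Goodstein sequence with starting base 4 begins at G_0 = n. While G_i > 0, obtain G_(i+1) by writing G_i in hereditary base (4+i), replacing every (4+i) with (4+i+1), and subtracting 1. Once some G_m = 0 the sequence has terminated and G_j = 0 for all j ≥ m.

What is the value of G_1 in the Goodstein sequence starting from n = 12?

i=0: 12 = 3·4 (b=4); 4→5: 3·5 = 15; 15−1 = 14
i=1: 14 = 2·5 + 4 (b=5); 5→6: 2·6 + 4 = 16; 16−1 = 15

14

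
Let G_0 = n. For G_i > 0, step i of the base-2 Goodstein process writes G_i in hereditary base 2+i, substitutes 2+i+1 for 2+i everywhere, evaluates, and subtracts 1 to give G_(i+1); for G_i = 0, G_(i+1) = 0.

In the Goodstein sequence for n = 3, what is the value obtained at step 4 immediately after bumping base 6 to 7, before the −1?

1

[0] 3 ≡ 2 + 1 (base 2). Lift 3: 4. −1: 3.
[1] 3 ≡ 3 (base 3). Lift 4: 4. −1: 3.
[2] 3 ≡ 3 (base 4). Lift 5: 3. −1: 2.
[3] 2 ≡ 2 (base 5). Lift 6: 2. −1: 1.
[4] 1 ≡ 1 (base 6). Lift 7: 1. −1: 0.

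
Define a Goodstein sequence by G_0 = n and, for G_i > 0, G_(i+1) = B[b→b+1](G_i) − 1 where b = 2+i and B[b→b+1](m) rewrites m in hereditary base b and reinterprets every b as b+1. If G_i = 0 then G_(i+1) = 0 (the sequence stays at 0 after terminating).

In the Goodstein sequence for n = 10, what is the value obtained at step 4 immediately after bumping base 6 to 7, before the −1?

i=0: 10 = 2^(2 + 1) + 2 (b=2); 2→3: 3^(3 + 1) + 3 = 84; 84−1 = 83
i=1: 83 = 3^(3 + 1) + 2 (b=3); 3→4: 4^(4 + 1) + 2 = 1026; 1026−1 = 1025
i=2: 1025 = 4^(4 + 1) + 1 (b=4); 4→5: 5^(5 + 1) + 1 = 15626; 15626−1 = 15625
i=3: 15625 = 5^(5 + 1) (b=5); 5→6: 6^(6 + 1) = 279936; 279936−1 = 279935

4215755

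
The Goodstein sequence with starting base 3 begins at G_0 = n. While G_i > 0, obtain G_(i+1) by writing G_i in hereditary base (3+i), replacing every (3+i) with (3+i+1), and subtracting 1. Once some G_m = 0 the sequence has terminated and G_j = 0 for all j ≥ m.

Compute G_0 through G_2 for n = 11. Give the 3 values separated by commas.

11, 17, 25

step 0: 11 = 3^2 + 2; sub 4 for 3: 4^2 + 2; = 18; G_1 = 18−1 = 17
step 1: 17 = 4^2 + 1; sub 5 for 4: 5^2 + 1; = 26; G_2 = 26−1 = 25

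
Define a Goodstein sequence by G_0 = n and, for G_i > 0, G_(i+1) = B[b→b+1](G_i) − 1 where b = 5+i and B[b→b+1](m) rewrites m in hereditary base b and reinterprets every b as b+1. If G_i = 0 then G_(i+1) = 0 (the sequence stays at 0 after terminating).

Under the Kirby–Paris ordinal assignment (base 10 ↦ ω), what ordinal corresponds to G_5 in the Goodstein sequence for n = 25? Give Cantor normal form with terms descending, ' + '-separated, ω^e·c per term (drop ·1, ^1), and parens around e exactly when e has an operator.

25 —HB5→ 5^2 —bump→ 6^2 = 36 —(−1)→ 35
35 —HB6→ 5·6 + 5 —bump→ 5·7 + 5 = 40 —(−1)→ 39
39 —HB7→ 5·7 + 4 —bump→ 5·8 + 4 = 44 —(−1)→ 43
43 —HB8→ 5·8 + 3 —bump→ 5·9 + 3 = 48 —(−1)→ 47
47 —HB9→ 5·9 + 2 —bump→ 5·10 + 2 = 52 —(−1)→ 51
51 —HB10→ 5·10 + 1 —bump→ 5·11 + 1 = 56 —(−1)→ 55

ω·5 + 1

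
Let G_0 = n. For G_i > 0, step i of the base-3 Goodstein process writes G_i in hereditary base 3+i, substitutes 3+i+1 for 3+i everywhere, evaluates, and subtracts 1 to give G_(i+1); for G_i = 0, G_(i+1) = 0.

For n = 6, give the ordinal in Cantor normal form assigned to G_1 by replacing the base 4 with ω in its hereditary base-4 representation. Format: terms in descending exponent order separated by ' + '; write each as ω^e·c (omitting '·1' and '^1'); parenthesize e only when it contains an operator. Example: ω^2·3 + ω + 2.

G_0 = 6. HB_3(6) = 2·3. Bump = 8. G_1 = 7.
G_1 = 7. HB_4(7) = 4 + 3. Bump = 8. G_2 = 7.

ω + 3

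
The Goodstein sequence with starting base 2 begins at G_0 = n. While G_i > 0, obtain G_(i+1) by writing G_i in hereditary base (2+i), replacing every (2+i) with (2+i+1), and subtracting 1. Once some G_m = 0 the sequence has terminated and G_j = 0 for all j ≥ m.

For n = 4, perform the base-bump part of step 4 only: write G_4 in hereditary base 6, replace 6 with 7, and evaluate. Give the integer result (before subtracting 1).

base 2: 4 = 2^2; at 3: 3^3 = 27; next = 26
base 3: 26 = 2·3^2 + 2·3 + 2; at 4: 2·4^2 + 2·4 + 2 = 42; next = 41
base 4: 41 = 2·4^2 + 2·4 + 1; at 5: 2·5^2 + 2·5 + 1 = 61; next = 60
base 5: 60 = 2·5^2 + 2·5; at 6: 2·6^2 + 2·6 = 84; next = 83
base 6: 83 = 2·6^2 + 6 + 5; at 7: 2·7^2 + 7 + 5 = 110; next = 109

110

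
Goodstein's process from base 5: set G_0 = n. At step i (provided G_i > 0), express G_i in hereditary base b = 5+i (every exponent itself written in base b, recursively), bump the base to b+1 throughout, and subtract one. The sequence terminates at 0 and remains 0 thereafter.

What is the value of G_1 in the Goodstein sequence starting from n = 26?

G_0=26  [base 5] 5^2 + 1  →[5↦6]→  6^2 + 1 = 37  −1 ⇒ G_1=36
G_1=36  [base 6] 6^2  →[6↦7]→  7^2 = 49  −1 ⇒ G_2=48

36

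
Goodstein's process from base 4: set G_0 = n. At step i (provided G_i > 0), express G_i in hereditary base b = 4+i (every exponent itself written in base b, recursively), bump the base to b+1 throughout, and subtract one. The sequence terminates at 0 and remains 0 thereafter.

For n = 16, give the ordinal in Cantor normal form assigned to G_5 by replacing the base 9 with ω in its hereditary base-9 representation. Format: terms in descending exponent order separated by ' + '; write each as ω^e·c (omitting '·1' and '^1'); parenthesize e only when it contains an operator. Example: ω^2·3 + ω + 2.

ω·4

16 —HB4→ 4^2 —bump→ 5^2 = 25 —(−1)→ 24
24 —HB5→ 4·5 + 4 —bump→ 4·6 + 4 = 28 —(−1)→ 27
27 —HB6→ 4·6 + 3 —bump→ 4·7 + 3 = 31 —(−1)→ 30
30 —HB7→ 4·7 + 2 —bump→ 4·8 + 2 = 34 —(−1)→ 33
33 —HB8→ 4·8 + 1 —bump→ 4·9 + 1 = 37 —(−1)→ 36
36 —HB9→ 4·9 —bump→ 4·10 = 40 —(−1)→ 39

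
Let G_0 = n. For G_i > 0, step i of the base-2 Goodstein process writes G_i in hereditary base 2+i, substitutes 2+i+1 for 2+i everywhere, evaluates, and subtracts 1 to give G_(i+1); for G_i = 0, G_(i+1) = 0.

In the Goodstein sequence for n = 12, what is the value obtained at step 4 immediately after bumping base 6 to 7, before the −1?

5764911

G_0 = 12. HB_2(12) = 2^(2 + 1) + 2^2. Bump = 108. G_1 = 107.
G_1 = 107. HB_3(107) = 3^(3 + 1) + 2·3^2 + 2·3 + 2. Bump = 1066. G_2 = 1065.
G_2 = 1065. HB_4(1065) = 4^(4 + 1) + 2·4^2 + 2·4 + 1. Bump = 15686. G_3 = 15685.
G_3 = 15685. HB_5(15685) = 5^(5 + 1) + 2·5^2 + 2·5. Bump = 280020. G_4 = 280019.
G_4 = 280019. HB_6(280019) = 6^(6 + 1) + 2·6^2 + 6 + 5. Bump = 5764911. G_5 = 5764910.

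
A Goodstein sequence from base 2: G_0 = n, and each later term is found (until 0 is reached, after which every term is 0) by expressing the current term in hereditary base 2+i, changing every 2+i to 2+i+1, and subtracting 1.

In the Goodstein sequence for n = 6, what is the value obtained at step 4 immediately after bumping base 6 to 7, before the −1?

base 2: 6 = 2^2 + 2; at 3: 3^3 + 3 = 30; next = 29
base 3: 29 = 3^3 + 2; at 4: 4^4 + 2 = 258; next = 257
base 4: 257 = 4^4 + 1; at 5: 5^5 + 1 = 3126; next = 3125
base 5: 3125 = 5^5; at 6: 6^6 = 46656; next = 46655
base 6: 46655 = 5·6^5 + 5·6^4 + 5·6^3 + 5·6^2 + 5·6 + 5; at 7: 5·7^5 + 5·7^4 + 5·7^3 + 5·7^2 + 5·7 + 5 = 98040; next = 98039

98040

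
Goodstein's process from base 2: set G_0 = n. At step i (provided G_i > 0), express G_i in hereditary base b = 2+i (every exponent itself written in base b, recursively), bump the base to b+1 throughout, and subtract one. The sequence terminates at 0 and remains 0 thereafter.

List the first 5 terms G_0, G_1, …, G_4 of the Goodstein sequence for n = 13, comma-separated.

13, 108, 1279, 16092, 280711

step 0: 13 = 2^(2 + 1) + 2^2 + 1; sub 3 for 2: 3^(3 + 1) + 3^3 + 1; = 109; G_1 = 109−1 = 108
step 1: 108 = 3^(3 + 1) + 3^3; sub 4 for 3: 4^(4 + 1) + 4^4; = 1280; G_2 = 1280−1 = 1279
step 2: 1279 = 4^(4 + 1) + 3·4^3 + 3·4^2 + 3·4 + 3; sub 5 for 4: 5^(5 + 1) + 3·5^3 + 3·5^2 + 3·5 + 3; = 16093; G_3 = 16093−1 = 16092
step 3: 16092 = 5^(5 + 1) + 3·5^3 + 3·5^2 + 3·5 + 2; sub 6 for 5: 6^(6 + 1) + 3·6^3 + 3·6^2 + 3·6 + 2; = 280712; G_4 = 280712−1 = 280711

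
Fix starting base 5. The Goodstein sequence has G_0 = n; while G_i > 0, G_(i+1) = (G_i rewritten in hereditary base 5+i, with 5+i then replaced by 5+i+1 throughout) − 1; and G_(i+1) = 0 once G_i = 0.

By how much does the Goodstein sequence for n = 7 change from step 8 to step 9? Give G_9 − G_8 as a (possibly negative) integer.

[0] 7 ≡ 5 + 2 (base 5). Lift 6: 8. −1: 7.
[1] 7 ≡ 6 + 1 (base 6). Lift 7: 8. −1: 7.
[2] 7 ≡ 7 (base 7). Lift 8: 8. −1: 7.
[3] 7 ≡ 7 (base 8). Lift 9: 7. −1: 6.
[4] 6 ≡ 6 (base 9). Lift 10: 6. −1: 5.
[5] 5 ≡ 5 (base 10). Lift 11: 5. −1: 4.
[6] 4 ≡ 4 (base 11). Lift 12: 4. −1: 3.
[7] 3 ≡ 3 (base 12). Lift 13: 3. −1: 2.
[8] 2 ≡ 2 (base 13). Lift 14: 2. −1: 1.

-1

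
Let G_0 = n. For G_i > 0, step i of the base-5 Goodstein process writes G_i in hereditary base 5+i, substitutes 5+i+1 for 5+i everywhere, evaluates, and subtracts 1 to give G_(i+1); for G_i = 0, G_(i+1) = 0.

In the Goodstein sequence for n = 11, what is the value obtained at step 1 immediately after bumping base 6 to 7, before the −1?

14

G_0=11  [base 5] 2·5 + 1  →[5↦6]→  2·6 + 1 = 13  −1 ⇒ G_1=12
G_1=12  [base 6] 2·6  →[6↦7]→  2·7 = 14  −1 ⇒ G_2=13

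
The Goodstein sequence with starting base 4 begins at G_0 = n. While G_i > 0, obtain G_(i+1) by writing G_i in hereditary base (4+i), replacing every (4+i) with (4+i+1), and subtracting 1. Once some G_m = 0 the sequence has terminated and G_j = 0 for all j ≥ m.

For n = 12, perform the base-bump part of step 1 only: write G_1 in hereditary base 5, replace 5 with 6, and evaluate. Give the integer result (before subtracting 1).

i=0: 12 = 3·4 (b=4); 4→5: 3·5 = 15; 15−1 = 14
i=1: 14 = 2·5 + 4 (b=5); 5→6: 2·6 + 4 = 16; 16−1 = 15

16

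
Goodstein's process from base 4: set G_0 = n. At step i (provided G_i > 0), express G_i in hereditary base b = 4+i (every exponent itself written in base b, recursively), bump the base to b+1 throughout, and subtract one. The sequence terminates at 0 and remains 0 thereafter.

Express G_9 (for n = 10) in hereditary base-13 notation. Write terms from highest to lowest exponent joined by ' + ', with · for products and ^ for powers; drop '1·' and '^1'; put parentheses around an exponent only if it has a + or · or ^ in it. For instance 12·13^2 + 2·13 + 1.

G_0=10  [base 4] 2·4 + 2  →[4↦5]→  2·5 + 2 = 12  −1 ⇒ G_1=11
G_1=11  [base 5] 2·5 + 1  →[5↦6]→  2·6 + 1 = 13  −1 ⇒ G_2=12
G_2=12  [base 6] 2·6  →[6↦7]→  2·7 = 14  −1 ⇒ G_3=13
G_3=13  [base 7] 7 + 6  →[7↦8]→  8 + 6 = 14  −1 ⇒ G_4=13
G_4=13  [base 8] 8 + 5  →[8↦9]→  9 + 5 = 14  −1 ⇒ G_5=13
G_5=13  [base 9] 9 + 4  →[9↦10]→  10 + 4 = 14  −1 ⇒ G_6=13
G_6=13  [base 10] 10 + 3  →[10↦11]→  11 + 3 = 14  −1 ⇒ G_7=13
G_7=13  [base 11] 11 + 2  →[11↦12]→  12 + 2 = 14  −1 ⇒ G_8=13
G_8=13  [base 12] 12 + 1  →[12↦13]→  13 + 1 = 14  −1 ⇒ G_9=13

13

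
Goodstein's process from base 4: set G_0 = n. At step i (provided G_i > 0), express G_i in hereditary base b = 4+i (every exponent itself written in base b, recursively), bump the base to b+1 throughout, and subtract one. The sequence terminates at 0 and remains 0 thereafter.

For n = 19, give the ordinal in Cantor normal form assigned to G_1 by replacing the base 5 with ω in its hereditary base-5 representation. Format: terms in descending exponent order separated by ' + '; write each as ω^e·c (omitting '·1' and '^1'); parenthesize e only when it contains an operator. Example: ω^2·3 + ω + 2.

ω^2 + 2

G_0 = 19. HB_4(19) = 4^2 + 3. Bump = 28. G_1 = 27.
G_1 = 27. HB_5(27) = 5^2 + 2. Bump = 38. G_2 = 37.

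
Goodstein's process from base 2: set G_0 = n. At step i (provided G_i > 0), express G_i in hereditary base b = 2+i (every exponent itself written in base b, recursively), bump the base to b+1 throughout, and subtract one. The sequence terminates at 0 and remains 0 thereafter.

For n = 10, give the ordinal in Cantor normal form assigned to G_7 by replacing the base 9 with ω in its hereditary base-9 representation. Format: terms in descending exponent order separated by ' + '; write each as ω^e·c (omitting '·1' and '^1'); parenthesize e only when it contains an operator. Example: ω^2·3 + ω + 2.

10 —HB2→ 2^(2 + 1) + 2 —bump→ 3^(3 + 1) + 3 = 84 —(−1)→ 83
83 —HB3→ 3^(3 + 1) + 2 —bump→ 4^(4 + 1) + 2 = 1026 —(−1)→ 1025
1025 —HB4→ 4^(4 + 1) + 1 —bump→ 5^(5 + 1) + 1 = 15626 —(−1)→ 15625
15625 —HB5→ 5^(5 + 1) —bump→ 6^(6 + 1) = 279936 —(−1)→ 279935
279935 —HB6→ 5·6^6 + 5·6^5 + 5·6^4 + 5·6^3 + 5·6^2 + 5·6 + 5 —bump→ 5·7^7 + 5·7^5 + 5·7^4 + 5·7^3 + 5·7^2 + 5·7 + 5 = 4215755 —(−1)→ 4215754
4215754 —HB7→ 5·7^7 + 5·7^5 + 5·7^4 + 5·7^3 + 5·7^2 + 5·7 + 4 —bump→ 5·8^8 + 5·8^5 + 5·8^4 + 5·8^3 + 5·8^2 + 5·8 + 4 = 84073324 —(−1)→ 84073323
84073323 —HB8→ 5·8^8 + 5·8^5 + 5·8^4 + 5·8^3 + 5·8^2 + 5·8 + 3 —bump→ 5·9^9 + 5·9^5 + 5·9^4 + 5·9^3 + 5·9^2 + 5·9 + 3 = 1937434593 —(−1)→ 1937434592

ω^ω·5 + ω^5·5 + ω^4·5 + ω^3·5 + ω^2·5 + ω·5 + 2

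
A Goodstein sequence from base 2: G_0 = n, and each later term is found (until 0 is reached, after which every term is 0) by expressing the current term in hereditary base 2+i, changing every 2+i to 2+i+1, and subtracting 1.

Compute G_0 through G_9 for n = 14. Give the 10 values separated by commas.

14, 110, 1281, 18750, 326591, 5862840, 134404971, 3487116548, 100000555551, 3138429262496

14 —HB2→ 2^(2 + 1) + 2^2 + 2 —bump→ 3^(3 + 1) + 3^3 + 3 = 111 —(−1)→ 110
110 —HB3→ 3^(3 + 1) + 3^3 + 2 —bump→ 4^(4 + 1) + 4^4 + 2 = 1282 —(−1)→ 1281
1281 —HB4→ 4^(4 + 1) + 4^4 + 1 —bump→ 5^(5 + 1) + 5^5 + 1 = 18751 —(−1)→ 18750
18750 —HB5→ 5^(5 + 1) + 5^5 —bump→ 6^(6 + 1) + 6^6 = 326592 —(−1)→ 326591
326591 —HB6→ 6^(6 + 1) + 5·6^5 + 5·6^4 + 5·6^3 + 5·6^2 + 5·6 + 5 —bump→ 7^(7 + 1) + 5·7^5 + 5·7^4 + 5·7^3 + 5·7^2 + 5·7 + 5 = 5862841 —(−1)→ 5862840
5862840 —HB7→ 7^(7 + 1) + 5·7^5 + 5·7^4 + 5·7^3 + 5·7^2 + 5·7 + 4 —bump→ 8^(8 + 1) + 5·8^5 + 5·8^4 + 5·8^3 + 5·8^2 + 5·8 + 4 = 134404972 —(−1)→ 134404971
134404971 —HB8→ 8^(8 + 1) + 5·8^5 + 5·8^4 + 5·8^3 + 5·8^2 + 5·8 + 3 —bump→ 9^(9 + 1) + 5·9^5 + 5·9^4 + 5·9^3 + 5·9^2 + 5·9 + 3 = 3487116549 —(−1)→ 3487116548
3487116548 —HB9→ 9^(9 + 1) + 5·9^5 + 5·9^4 + 5·9^3 + 5·9^2 + 5·9 + 2 —bump→ 10^(10 + 1) + 5·10^5 + 5·10^4 + 5·10^3 + 5·10^2 + 5·10 + 2 = 100000555552 —(−1)→ 100000555551
100000555551 —HB10→ 10^(10 + 1) + 5·10^5 + 5·10^4 + 5·10^3 + 5·10^2 + 5·10 + 1 —bump→ 11^(11 + 1) + 5·11^5 + 5·11^4 + 5·11^3 + 5·11^2 + 5·11 + 1 = 3138429262497 —(−1)→ 3138429262496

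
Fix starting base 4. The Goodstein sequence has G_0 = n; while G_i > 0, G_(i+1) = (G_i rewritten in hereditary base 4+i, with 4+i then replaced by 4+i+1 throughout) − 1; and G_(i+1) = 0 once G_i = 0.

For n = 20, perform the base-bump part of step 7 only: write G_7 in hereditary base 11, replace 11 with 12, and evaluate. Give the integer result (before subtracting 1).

116

(0) 20|_4 = 4^2 + 4 ↦ 5^2 + 5|_5 = 30 ⇒ 29
(1) 29|_5 = 5^2 + 4 ↦ 6^2 + 4|_6 = 40 ⇒ 39
(2) 39|_6 = 6^2 + 3 ↦ 7^2 + 3|_7 = 52 ⇒ 51
(3) 51|_7 = 7^2 + 2 ↦ 8^2 + 2|_8 = 66 ⇒ 65
(4) 65|_8 = 8^2 + 1 ↦ 9^2 + 1|_9 = 82 ⇒ 81
(5) 81|_9 = 9^2 ↦ 10^2|_10 = 100 ⇒ 99
(6) 99|_10 = 9·10 + 9 ↦ 9·11 + 9|_11 = 108 ⇒ 107
(7) 107|_11 = 9·11 + 8 ↦ 9·12 + 8|_12 = 116 ⇒ 115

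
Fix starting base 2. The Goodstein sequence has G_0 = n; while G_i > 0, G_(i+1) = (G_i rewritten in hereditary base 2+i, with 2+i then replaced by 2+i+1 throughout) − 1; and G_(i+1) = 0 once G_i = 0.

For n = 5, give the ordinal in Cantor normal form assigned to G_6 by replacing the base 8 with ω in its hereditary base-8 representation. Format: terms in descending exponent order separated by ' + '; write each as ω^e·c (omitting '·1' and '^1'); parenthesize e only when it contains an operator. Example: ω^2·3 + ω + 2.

base 2: 5 = 2^2 + 1; at 3: 3^3 + 1 = 28; next = 27
base 3: 27 = 3^3; at 4: 4^4 = 256; next = 255
base 4: 255 = 3·4^3 + 3·4^2 + 3·4 + 3; at 5: 3·5^3 + 3·5^2 + 3·5 + 3 = 468; next = 467
base 5: 467 = 3·5^3 + 3·5^2 + 3·5 + 2; at 6: 3·6^3 + 3·6^2 + 3·6 + 2 = 776; next = 775
base 6: 775 = 3·6^3 + 3·6^2 + 3·6 + 1; at 7: 3·7^3 + 3·7^2 + 3·7 + 1 = 1198; next = 1197
base 7: 1197 = 3·7^3 + 3·7^2 + 3·7; at 8: 3·8^3 + 3·8^2 + 3·8 = 1752; next = 1751
base 8: 1751 = 3·8^3 + 3·8^2 + 2·8 + 7; at 9: 3·9^3 + 3·9^2 + 2·9 + 7 = 2455; next = 2454

ω^3·3 + ω^2·3 + ω·2 + 7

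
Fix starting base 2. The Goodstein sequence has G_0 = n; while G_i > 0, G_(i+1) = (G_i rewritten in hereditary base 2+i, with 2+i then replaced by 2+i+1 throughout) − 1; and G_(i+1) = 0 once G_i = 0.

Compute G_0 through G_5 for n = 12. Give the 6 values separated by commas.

12, 107, 1065, 15685, 280019, 5764910

12 —HB2→ 2^(2 + 1) + 2^2 —bump→ 3^(3 + 1) + 3^3 = 108 —(−1)→ 107
107 —HB3→ 3^(3 + 1) + 2·3^2 + 2·3 + 2 —bump→ 4^(4 + 1) + 2·4^2 + 2·4 + 2 = 1066 —(−1)→ 1065
1065 —HB4→ 4^(4 + 1) + 2·4^2 + 2·4 + 1 —bump→ 5^(5 + 1) + 2·5^2 + 2·5 + 1 = 15686 —(−1)→ 15685
15685 —HB5→ 5^(5 + 1) + 2·5^2 + 2·5 —bump→ 6^(6 + 1) + 2·6^2 + 2·6 = 280020 —(−1)→ 280019
280019 —HB6→ 6^(6 + 1) + 2·6^2 + 6 + 5 —bump→ 7^(7 + 1) + 2·7^2 + 7 + 5 = 5764911 —(−1)→ 5764910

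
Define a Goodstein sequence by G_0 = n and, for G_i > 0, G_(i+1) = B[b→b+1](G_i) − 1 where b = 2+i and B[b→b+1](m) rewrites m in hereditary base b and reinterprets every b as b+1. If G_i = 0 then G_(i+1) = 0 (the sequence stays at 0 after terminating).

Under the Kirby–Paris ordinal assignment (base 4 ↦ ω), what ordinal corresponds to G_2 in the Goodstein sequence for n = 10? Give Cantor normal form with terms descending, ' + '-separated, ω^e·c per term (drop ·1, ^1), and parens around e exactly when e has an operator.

base 2: 10 = 2^(2 + 1) + 2; at 3: 3^(3 + 1) + 3 = 84; next = 83
base 3: 83 = 3^(3 + 1) + 2; at 4: 4^(4 + 1) + 2 = 1026; next = 1025
base 4: 1025 = 4^(4 + 1) + 1; at 5: 5^(5 + 1) + 1 = 15626; next = 15625

ω^(ω + 1) + 1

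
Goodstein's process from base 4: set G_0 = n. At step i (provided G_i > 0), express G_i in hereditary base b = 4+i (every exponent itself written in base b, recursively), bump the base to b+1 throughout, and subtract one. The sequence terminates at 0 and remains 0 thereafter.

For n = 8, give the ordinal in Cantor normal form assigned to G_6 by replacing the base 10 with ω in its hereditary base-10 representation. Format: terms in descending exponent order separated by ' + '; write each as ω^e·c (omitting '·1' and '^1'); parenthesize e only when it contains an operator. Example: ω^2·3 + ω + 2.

9

8 —HB4→ 2·4 —bump→ 2·5 = 10 —(−1)→ 9
9 —HB5→ 5 + 4 —bump→ 6 + 4 = 10 —(−1)→ 9
9 —HB6→ 6 + 3 —bump→ 7 + 3 = 10 —(−1)→ 9
9 —HB7→ 7 + 2 —bump→ 8 + 2 = 10 —(−1)→ 9
9 —HB8→ 8 + 1 —bump→ 9 + 1 = 10 —(−1)→ 9
9 —HB9→ 9 —bump→ 10 = 10 —(−1)→ 9
9 —HB10→ 9 —bump→ 9 = 9 —(−1)→ 8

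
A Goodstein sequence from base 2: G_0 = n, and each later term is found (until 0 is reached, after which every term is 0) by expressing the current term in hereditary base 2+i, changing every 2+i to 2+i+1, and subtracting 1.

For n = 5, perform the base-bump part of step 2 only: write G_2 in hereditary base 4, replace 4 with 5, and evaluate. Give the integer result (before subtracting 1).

G_0=5  [base 2] 2^2 + 1  →[2↦3]→  3^3 + 1 = 28  −1 ⇒ G_1=27
G_1=27  [base 3] 3^3  →[3↦4]→  4^4 = 256  −1 ⇒ G_2=255
G_2=255  [base 4] 3·4^3 + 3·4^2 + 3·4 + 3  →[4↦5]→  3·5^3 + 3·5^2 + 3·5 + 3 = 468  −1 ⇒ G_3=467

468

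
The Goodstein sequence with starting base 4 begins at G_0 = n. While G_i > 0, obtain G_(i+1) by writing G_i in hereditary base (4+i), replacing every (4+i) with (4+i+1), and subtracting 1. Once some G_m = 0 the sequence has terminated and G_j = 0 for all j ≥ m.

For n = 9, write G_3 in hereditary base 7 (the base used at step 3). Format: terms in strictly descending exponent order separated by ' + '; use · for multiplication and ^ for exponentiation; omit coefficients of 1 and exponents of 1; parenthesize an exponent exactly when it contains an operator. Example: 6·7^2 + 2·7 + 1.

(0) 9|_4 = 2·4 + 1 ↦ 2·5 + 1|_5 = 11 ⇒ 10
(1) 10|_5 = 2·5 ↦ 2·6|_6 = 12 ⇒ 11
(2) 11|_6 = 6 + 5 ↦ 7 + 5|_7 = 12 ⇒ 11

7 + 4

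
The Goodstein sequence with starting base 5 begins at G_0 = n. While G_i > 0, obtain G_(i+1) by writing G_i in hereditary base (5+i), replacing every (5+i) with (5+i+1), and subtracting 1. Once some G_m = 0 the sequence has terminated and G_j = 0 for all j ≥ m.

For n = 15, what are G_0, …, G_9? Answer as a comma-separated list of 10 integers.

i=0: 15 = 3·5 (b=5); 5→6: 3·6 = 18; 18−1 = 17
i=1: 17 = 2·6 + 5 (b=6); 6→7: 2·7 + 5 = 19; 19−1 = 18
i=2: 18 = 2·7 + 4 (b=7); 7→8: 2·8 + 4 = 20; 20−1 = 19
i=3: 19 = 2·8 + 3 (b=8); 8→9: 2·9 + 3 = 21; 21−1 = 20
i=4: 20 = 2·9 + 2 (b=9); 9→10: 2·10 + 2 = 22; 22−1 = 21
i=5: 21 = 2·10 + 1 (b=10); 10→11: 2·11 + 1 = 23; 23−1 = 22
i=6: 22 = 2·11 (b=11); 11→12: 2·12 = 24; 24−1 = 23
i=7: 23 = 12 + 11 (b=12); 12→13: 13 + 11 = 24; 24−1 = 23
i=8: 23 = 13 + 10 (b=13); 13→14: 14 + 10 = 24; 24−1 = 23

15, 17, 18, 19, 20, 21, 22, 23, 23, 23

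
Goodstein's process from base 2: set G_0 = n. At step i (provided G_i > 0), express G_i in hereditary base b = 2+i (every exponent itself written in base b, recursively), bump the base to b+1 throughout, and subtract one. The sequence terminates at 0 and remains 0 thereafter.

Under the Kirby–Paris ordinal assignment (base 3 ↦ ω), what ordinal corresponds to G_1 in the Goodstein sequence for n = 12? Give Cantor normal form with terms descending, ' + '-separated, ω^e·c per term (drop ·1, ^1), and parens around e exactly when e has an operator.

ω^(ω + 1) + ω^2·2 + ω·2 + 2

G_0 = 12. HB_2(12) = 2^(2 + 1) + 2^2. Bump = 108. G_1 = 107.
G_1 = 107. HB_3(107) = 3^(3 + 1) + 2·3^2 + 2·3 + 2. Bump = 1066. G_2 = 1065.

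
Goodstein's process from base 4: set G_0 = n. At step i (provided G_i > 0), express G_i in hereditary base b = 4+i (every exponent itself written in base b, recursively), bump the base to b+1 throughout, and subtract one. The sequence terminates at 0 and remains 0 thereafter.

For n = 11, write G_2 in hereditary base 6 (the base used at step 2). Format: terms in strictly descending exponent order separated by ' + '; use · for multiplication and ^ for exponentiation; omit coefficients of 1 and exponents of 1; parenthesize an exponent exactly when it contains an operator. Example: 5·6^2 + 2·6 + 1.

G_0 = 11. HB_4(11) = 2·4 + 3. Bump = 13. G_1 = 12.
G_1 = 12. HB_5(12) = 2·5 + 2. Bump = 14. G_2 = 13.
G_2 = 13. HB_6(13) = 2·6 + 1. Bump = 15. G_3 = 14.

2·6 + 1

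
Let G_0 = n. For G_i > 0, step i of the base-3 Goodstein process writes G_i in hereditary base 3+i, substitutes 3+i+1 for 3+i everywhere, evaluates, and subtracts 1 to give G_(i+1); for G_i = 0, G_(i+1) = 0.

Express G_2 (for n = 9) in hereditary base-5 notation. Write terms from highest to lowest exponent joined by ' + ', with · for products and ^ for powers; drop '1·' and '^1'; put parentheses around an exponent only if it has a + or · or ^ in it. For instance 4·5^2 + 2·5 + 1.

G_0 = 9. HB_3(9) = 3^2. Bump = 16. G_1 = 15.
G_1 = 15. HB_4(15) = 3·4 + 3. Bump = 18. G_2 = 17.
G_2 = 17. HB_5(17) = 3·5 + 2. Bump = 20. G_3 = 19.

3·5 + 2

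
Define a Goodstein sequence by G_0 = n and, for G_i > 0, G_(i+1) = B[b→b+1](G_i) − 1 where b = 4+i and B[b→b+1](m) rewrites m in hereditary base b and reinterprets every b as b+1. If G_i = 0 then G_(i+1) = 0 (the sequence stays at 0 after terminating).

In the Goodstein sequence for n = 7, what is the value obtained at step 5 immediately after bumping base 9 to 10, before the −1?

6

G_0=7  [base 4] 4 + 3  →[4↦5]→  5 + 3 = 8  −1 ⇒ G_1=7
G_1=7  [base 5] 5 + 2  →[5↦6]→  6 + 2 = 8  −1 ⇒ G_2=7
G_2=7  [base 6] 6 + 1  →[6↦7]→  7 + 1 = 8  −1 ⇒ G_3=7
G_3=7  [base 7] 7  →[7↦8]→  8 = 8  −1 ⇒ G_4=7
G_4=7  [base 8] 7  →[8↦9]→  7 = 7  −1 ⇒ G_5=6
G_5=6  [base 9] 6  →[9↦10]→  6 = 6  −1 ⇒ G_6=5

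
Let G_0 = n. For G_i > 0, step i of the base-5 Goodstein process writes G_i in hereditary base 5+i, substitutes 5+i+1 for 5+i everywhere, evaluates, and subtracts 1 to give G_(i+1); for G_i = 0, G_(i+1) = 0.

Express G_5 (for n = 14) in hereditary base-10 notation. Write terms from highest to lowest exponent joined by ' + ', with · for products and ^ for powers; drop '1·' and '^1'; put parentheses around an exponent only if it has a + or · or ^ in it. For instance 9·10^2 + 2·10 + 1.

(0) 14|_5 = 2·5 + 4 ↦ 2·6 + 4|_6 = 16 ⇒ 15
(1) 15|_6 = 2·6 + 3 ↦ 2·7 + 3|_7 = 17 ⇒ 16
(2) 16|_7 = 2·7 + 2 ↦ 2·8 + 2|_8 = 18 ⇒ 17
(3) 17|_8 = 2·8 + 1 ↦ 2·9 + 1|_9 = 19 ⇒ 18
(4) 18|_9 = 2·9 ↦ 2·10|_10 = 20 ⇒ 19
(5) 19|_10 = 10 + 9 ↦ 11 + 9|_11 = 20 ⇒ 19

10 + 9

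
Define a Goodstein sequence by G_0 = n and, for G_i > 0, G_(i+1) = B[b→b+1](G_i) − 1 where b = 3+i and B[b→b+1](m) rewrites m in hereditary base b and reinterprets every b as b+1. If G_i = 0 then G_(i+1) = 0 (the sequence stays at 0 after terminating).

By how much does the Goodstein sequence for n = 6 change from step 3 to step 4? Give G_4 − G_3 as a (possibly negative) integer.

0

6 —HB3→ 2·3 —bump→ 2·4 = 8 —(−1)→ 7
7 —HB4→ 4 + 3 —bump→ 5 + 3 = 8 —(−1)→ 7
7 —HB5→ 5 + 2 —bump→ 6 + 2 = 8 —(−1)→ 7
7 —HB6→ 6 + 1 —bump→ 7 + 1 = 8 —(−1)→ 7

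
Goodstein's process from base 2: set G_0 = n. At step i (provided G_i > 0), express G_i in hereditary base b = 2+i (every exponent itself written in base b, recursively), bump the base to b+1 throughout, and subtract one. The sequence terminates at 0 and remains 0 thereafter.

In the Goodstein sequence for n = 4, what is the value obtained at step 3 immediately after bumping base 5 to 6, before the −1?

i=0: 4 = 2^2 (b=2); 2→3: 3^3 = 27; 27−1 = 26
i=1: 26 = 2·3^2 + 2·3 + 2 (b=3); 3→4: 2·4^2 + 2·4 + 2 = 42; 42−1 = 41
i=2: 41 = 2·4^2 + 2·4 + 1 (b=4); 4→5: 2·5^2 + 2·5 + 1 = 61; 61−1 = 60
i=3: 60 = 2·5^2 + 2·5 (b=5); 5→6: 2·6^2 + 2·6 = 84; 84−1 = 83

84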